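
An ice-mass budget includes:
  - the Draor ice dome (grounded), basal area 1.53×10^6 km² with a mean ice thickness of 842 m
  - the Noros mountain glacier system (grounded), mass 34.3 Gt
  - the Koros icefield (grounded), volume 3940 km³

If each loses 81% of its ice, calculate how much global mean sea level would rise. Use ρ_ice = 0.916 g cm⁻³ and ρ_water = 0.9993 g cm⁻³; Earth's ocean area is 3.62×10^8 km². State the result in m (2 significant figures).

Draor: ice volume = 1.53×10^6 km² × 842 m = 1.288×10^6 km³; 0.81 × 1.288×10^6 × (916/999.3) = 9.565×10^5 km³ of water.
Noros: 0.81 × 34.3 Gt = 2.778×10^13 kg; dividing by ρ_w = 0.9993 g cm⁻³ = 999.3 kg m⁻³ gives 2.780×10^10 m³ of water.
Koros: 0.81 × 3940 km³ × (916/999.3) = 2925 km³ of water.
Total added water ≈ 9.595×10^14 m³ over 3.62×10^14 m² → Δh = 2.65 m.

≈ 2.7 m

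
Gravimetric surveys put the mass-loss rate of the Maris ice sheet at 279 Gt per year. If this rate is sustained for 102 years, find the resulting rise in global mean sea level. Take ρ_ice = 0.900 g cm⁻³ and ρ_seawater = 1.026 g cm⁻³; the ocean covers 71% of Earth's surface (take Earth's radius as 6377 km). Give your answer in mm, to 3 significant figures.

Total mass lost = 279 Gt/yr × 102 yr = 2.846×10^4 Gt = 2.846×10^16 kg.
ρ_w = 1.026 g cm⁻³ = 1026 kg m⁻³, so water volume = 2.846×10^16 / 1026 = 2.774×10^13 m³.
Δh = 2.774×10^13 / 3.63×10^14 = 0.0764 m = 76.4 mm.

≈ 76.4 mm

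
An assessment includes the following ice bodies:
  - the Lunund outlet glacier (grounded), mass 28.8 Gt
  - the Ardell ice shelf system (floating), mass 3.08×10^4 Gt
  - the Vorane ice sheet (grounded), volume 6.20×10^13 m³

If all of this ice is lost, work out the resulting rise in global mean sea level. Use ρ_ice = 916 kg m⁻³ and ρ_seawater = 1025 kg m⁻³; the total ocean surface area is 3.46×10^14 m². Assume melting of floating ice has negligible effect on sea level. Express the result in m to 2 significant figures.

Lunund: 28.8 Gt = 2.880×10^13 kg; dividing by ρ_w = 1025 kg m⁻³ gives 2.810×10^10 m³ of water.
The Ardell ice shelf system is floating and already displaces its own weight of water, so its melt adds essentially nothing to sea level.
Vorane: 6.20×10^13 m³ × (916/1025) = 5.541×10^13 m³ of water.
Total added water ≈ 5.543×10^13 m³ over 3.46×10^14 m² → Δh = 0.160 m.

≈ 0.16 m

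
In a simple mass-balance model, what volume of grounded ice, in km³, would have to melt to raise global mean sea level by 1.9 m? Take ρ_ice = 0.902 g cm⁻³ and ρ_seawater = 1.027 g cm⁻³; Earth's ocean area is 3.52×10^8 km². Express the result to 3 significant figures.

≈ 7.61×10^5 km³

Required water volume = Δh × A = 1.9 m × 3.52×10^14 m² = 6.688×10^14 m³ = 6.688×10^5 km³.
Ice volume = water volume × ρ_w/ρ_ice = 6.688×10^5 × 1027/902 = 7.61×10^5 km³.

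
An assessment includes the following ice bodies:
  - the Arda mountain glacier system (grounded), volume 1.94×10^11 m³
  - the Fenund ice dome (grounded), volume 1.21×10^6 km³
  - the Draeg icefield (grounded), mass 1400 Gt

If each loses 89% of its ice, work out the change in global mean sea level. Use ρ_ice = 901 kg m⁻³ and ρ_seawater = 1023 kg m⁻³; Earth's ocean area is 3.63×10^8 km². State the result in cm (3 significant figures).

Arda: 0.89 × 1.94×10^11 m³ × (901/1023) = 1.521×10^11 m³ of water.
Fenund: 0.89 × 1.21×10^6 km³ × (901/1023) = 9.485×10^5 km³ of water.
Draeg: 0.89 × 1400 Gt = 1.246×10^15 kg; dividing by ρ_w = 1023 kg m⁻³ gives 1.218×10^12 m³ of water.
Total added water ≈ 9.498×10^14 m³ over 3.63×10^14 m² → Δh = 2.62 m = 262 cm.

≈ 262 cm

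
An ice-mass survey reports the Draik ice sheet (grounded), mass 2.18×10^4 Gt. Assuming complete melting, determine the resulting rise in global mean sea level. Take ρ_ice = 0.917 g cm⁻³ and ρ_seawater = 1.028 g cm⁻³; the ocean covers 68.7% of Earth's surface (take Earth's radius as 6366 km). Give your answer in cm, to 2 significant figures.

≈ 6.1 cm

Draik: 2.18×10^4 Gt = 2.180×10^16 kg; dividing by ρ_w = 1.028 g cm⁻³ = 1028 kg m⁻³ gives 2.121×10^13 m³ of water.
Spread over 3.50×10^14 m² of ocean, Δh = 2.121×10^13 / 3.50×10^14 = 0.0606 m = 6.1 cm.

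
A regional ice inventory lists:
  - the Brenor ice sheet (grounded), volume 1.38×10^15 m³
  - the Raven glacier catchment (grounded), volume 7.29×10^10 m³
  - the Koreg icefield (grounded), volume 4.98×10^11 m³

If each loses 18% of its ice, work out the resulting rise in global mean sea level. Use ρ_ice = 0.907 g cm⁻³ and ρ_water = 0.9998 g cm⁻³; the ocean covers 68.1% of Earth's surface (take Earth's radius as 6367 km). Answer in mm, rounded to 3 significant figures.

≈ 650 mm

Brenor: 0.18 × 1.38×10^15 m³ × (907/999.8) = 2.253×10^14 m³ of water.
Raven: 0.18 × 7.29×10^10 m³ × (907/999.8) = 1.190×10^10 m³ of water.
Koreg: 0.18 × 4.98×10^11 m³ × (907/999.8) = 8.132×10^10 m³ of water.
Total added water ≈ 2.254×10^14 m³ over 3.47×10^14 m² → Δh = 0.650 m = 650 mm.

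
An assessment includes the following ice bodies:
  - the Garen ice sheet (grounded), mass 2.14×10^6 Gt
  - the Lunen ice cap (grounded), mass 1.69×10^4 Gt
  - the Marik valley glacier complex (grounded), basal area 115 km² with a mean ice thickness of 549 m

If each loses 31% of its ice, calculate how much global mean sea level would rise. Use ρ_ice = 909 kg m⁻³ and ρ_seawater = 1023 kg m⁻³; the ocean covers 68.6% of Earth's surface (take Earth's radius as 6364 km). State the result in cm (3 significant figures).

Garen: 0.31 × 2.14×10^6 Gt = 6.634×10^17 kg; dividing by ρ_w = 1023 kg m⁻³ gives 6.485×10^14 m³ of water.
Lunen: 0.31 × 1.69×10^4 Gt = 5.239×10^15 kg; dividing by ρ_w = 1023 kg m⁻³ gives 5.121×10^12 m³ of water.
Marik: ice volume = 115 km² × 549 m = 63.13 km³; 0.31 × 63.13 × (909/1023) = 17.39 km³ of water.
Total added water ≈ 6.536×10^14 m³ over 3.49×10^14 m² → Δh = 1.87 m = 187 cm.

≈ 187 cm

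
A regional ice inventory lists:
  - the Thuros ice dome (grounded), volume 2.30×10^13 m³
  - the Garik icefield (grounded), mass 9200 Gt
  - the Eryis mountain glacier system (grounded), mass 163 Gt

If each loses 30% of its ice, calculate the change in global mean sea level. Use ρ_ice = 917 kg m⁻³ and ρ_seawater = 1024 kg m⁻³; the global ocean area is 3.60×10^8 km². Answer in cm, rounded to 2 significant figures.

Thuros: 0.3 × 2.30×10^13 m³ × (917/1024) = 6.179×10^12 m³ of water.
Garik: 0.3 × 9200 Gt = 2.760×10^15 kg; dividing by ρ_w = 1024 kg m⁻³ gives 2.695×10^12 m³ of water.
Eryis: 0.3 × 163 Gt = 4.890×10^13 kg; dividing by ρ_w = 1024 kg m⁻³ gives 4.775×10^10 m³ of water.
Total added water ≈ 8.922×10^12 m³ over 3.60×10^14 m² → Δh = 0.0248 m = 2.5 cm.

≈ 2.5 cm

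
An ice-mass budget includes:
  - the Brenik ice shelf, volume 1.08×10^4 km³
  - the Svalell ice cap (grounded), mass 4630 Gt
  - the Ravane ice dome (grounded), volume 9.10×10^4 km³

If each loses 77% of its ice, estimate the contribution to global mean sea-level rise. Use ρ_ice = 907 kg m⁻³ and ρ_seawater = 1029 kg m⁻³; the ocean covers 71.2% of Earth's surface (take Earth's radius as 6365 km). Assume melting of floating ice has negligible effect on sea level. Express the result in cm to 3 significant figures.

≈ 18.0 cm

The Brenik ice shelf is floating and already displaces its own weight of water, so its melt adds essentially nothing to sea level.
Svalell: 0.77 × 4630 Gt = 3.565×10^15 kg; dividing by ρ_w = 1029 kg m⁻³ gives 3.465×10^12 m³ of water.
Ravane: 0.77 × 9.10×10^4 km³ × (907/1029) = 6.176×10^4 km³ of water.
Total added water ≈ 6.523×10^13 m³ over 3.62×10^14 m² → Δh = 0.180 m = 18.0 cm.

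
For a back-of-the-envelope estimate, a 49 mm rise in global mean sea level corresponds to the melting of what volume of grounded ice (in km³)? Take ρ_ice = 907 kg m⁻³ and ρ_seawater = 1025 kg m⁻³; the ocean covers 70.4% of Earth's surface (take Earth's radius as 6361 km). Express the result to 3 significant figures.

≈ 1.98×10^4 km³

Required water volume = Δh × A = 0.049 m × 3.58×10^14 m² = 1.754×10^13 m³ = 1.754×10^4 km³.
Ice volume = water volume × ρ_w/ρ_ice = 1.754×10^4 × 1025/907 = 1.98×10^4 km³.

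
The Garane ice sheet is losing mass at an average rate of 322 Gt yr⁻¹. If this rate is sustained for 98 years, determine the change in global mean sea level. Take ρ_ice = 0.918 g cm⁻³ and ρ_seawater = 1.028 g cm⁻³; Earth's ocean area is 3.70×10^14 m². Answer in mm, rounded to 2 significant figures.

≈ 83 mm

Total mass lost = 322 Gt/yr × 98 yr = 3.156×10^4 Gt = 3.156×10^16 kg.
ρ_w = 1.028 g cm⁻³ = 1028 kg m⁻³, so water volume = 3.156×10^16 / 1028 = 3.070×10^13 m³.
Δh = 3.070×10^13 / 3.70×10^14 = 0.0830 m = 83 mm.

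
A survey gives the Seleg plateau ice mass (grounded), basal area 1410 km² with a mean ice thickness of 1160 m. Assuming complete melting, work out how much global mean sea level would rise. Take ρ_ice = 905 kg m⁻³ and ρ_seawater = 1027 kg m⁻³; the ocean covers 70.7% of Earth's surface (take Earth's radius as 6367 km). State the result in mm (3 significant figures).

Seleg: ice volume = 1410 km² × 1160 m = 1636 km³; 1636 × (905/1027) = 1441 km³ of water.
Spread over 3.60×10^14 m² of ocean, Δh = 1.441×10^12 / 3.60×10^14 = 4.00×10^-3 m = 4.00 mm.

≈ 4.00 mm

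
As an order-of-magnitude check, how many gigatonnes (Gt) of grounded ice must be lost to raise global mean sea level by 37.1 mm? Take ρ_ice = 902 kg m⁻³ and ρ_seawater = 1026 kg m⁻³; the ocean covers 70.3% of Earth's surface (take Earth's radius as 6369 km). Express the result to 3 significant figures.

≈ 1.36×10^4 Gt

Required water volume = Δh × A = 0.0371 m × 3.58×10^14 m² = 1.329×10^13 m³.
ρ_w = 1026 kg m⁻³, so the mass of water = 1.329×10^13 m³ × 1026 kg m⁻³ = 1.364×10^16 kg = 1.36×10^4 Gt (and the same mass of ice, by conservation).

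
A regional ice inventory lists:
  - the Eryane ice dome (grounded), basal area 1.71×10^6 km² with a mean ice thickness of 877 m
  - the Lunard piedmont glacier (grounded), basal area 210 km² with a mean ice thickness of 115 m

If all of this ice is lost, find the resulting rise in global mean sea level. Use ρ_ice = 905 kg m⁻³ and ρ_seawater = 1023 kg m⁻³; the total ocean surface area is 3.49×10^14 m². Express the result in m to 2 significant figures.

Eryane: ice volume = 1.71×10^6 km² × 877 m = 1.500×10^6 km³; 1.500×10^6 × (905/1023) = 1.327×10^6 km³ of water.
Lunard: ice volume = 210 km² × 115 m = 24.15 km³; 24.15 × (905/1023) = 21.36 km³ of water.
Total added water ≈ 1.327×10^15 m³ over 3.49×10^14 m² → Δh = 3.80 m.

≈ 3.8 m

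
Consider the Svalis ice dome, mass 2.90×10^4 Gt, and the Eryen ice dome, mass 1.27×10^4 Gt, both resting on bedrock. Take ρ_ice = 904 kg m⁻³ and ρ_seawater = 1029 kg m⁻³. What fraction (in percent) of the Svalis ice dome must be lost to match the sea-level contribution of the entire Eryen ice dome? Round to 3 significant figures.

Equal sea-level rise means equal mass of meltwater, i.e. equal mass of ice lost.
Ice mass of Eryen: 1.270×10^16 kg; ice mass of Svalis: 2.900×10^16 kg.
Fraction required = 1.270×10^16 / 2.900×10^16 = 0.438 → 43.8 %.

≈ 43.8 %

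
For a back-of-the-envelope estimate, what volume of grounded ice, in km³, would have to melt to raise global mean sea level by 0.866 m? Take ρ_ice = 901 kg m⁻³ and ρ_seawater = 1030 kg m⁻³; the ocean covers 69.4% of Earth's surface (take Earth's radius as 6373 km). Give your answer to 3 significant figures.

≈ 3.51×10^5 km³

Required water volume = Δh × A = 0.866 m × 3.54×10^14 m² = 3.067×10^14 m³ = 3.067×10^5 km³.
Ice volume = water volume × ρ_w/ρ_ice = 3.067×10^5 × 1030/901 = 3.51×10^5 km³.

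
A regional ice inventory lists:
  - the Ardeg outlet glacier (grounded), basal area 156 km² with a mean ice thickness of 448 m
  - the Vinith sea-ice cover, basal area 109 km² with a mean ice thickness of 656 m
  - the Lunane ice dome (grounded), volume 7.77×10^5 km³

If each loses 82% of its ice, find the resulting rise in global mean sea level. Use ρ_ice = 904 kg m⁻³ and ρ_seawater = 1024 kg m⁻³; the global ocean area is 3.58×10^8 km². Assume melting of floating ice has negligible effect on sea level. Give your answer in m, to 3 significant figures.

Ardeg: ice volume = 156 km² × 448 m = 69.89 km³; 0.82 × 69.89 × (904/1024) = 50.59 km³ of water.
The Vinith sea-ice cover is floating and already displaces its own weight of water, so its melt adds essentially nothing to sea level.
Lunane: 0.82 × 7.77×10^5 km³ × (904/1024) = 5.625×10^5 km³ of water.
Total added water ≈ 5.625×10^14 m³ over 3.58×10^14 m² → Δh = 1.57 m.

≈ 1.57 m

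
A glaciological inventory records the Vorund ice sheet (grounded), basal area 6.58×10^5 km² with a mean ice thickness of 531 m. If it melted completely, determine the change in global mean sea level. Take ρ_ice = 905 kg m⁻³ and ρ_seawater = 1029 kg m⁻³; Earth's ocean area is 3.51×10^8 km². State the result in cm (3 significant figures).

Vorund: ice volume = 6.58×10^5 km² × 531 m = 3.494×10^5 km³; 3.494×10^5 × (905/1029) = 3.073×10^5 km³ of water.
Spread over 3.51×10^14 m² of ocean, Δh = 3.073×10^14 / 3.51×10^14 = 0.875 m = 87.5 cm.

≈ 87.5 cm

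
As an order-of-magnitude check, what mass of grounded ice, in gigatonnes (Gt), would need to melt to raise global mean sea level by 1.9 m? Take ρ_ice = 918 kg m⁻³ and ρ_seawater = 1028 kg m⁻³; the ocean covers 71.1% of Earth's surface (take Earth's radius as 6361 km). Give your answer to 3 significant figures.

Required water volume = Δh × A = 1.9 m × 3.62×10^14 m² = 6.869×10^14 m³.
ρ_w = 1028 kg m⁻³, so the mass of water = 6.869×10^14 m³ × 1028 kg m⁻³ = 7.061×10^17 kg = 7.06×10^5 Gt (and the same mass of ice, by conservation).

≈ 7.06×10^5 Gt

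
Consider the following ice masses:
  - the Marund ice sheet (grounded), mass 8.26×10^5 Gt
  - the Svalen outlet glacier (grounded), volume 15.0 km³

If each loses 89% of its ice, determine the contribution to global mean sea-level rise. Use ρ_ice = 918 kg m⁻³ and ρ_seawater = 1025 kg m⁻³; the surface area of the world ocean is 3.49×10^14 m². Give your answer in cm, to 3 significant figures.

Marund: 0.89 × 8.26×10^5 Gt = 7.351×10^17 kg; dividing by ρ_w = 1025 kg m⁻³ gives 7.172×10^14 m³ of water.
Svalen: 0.89 × 15.0 km³ × (918/1025) = 11.96 km³ of water.
Total added water ≈ 7.172×10^14 m³ over 3.49×10^14 m² → Δh = 2.06 m = 206 cm.

≈ 206 cm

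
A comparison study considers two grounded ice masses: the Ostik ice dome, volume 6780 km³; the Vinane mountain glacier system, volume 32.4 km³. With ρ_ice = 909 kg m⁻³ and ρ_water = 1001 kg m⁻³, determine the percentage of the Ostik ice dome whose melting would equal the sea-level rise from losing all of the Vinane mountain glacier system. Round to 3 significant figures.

≈ 0.478 %

Equal sea-level rise means equal mass of meltwater, i.e. equal mass of ice lost.
Ice mass of Vinane: 2.945×10^13 kg; ice mass of Ostik: 6.163×10^15 kg.
Fraction required = 2.945×10^13 / 6.163×10^15 = 4.78×10^-3 → 0.478 %.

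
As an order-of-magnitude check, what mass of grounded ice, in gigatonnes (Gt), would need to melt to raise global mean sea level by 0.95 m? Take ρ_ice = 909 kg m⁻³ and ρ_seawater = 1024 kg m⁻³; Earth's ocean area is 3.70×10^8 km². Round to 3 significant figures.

Required water volume = Δh × A = 0.95 m × 3.70×10^14 m² = 3.515×10^14 m³.
ρ_w = 1024 kg m⁻³, so the mass of water = 3.515×10^14 m³ × 1024 kg m⁻³ = 3.599×10^17 kg = 3.60×10^5 Gt (and the same mass of ice, by conservation).

≈ 3.60×10^5 Gt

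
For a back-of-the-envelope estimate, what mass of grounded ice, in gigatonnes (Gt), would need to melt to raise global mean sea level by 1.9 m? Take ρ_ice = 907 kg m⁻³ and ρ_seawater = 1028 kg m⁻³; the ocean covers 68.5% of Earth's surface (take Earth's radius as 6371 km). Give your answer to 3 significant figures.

≈ 6.82×10^5 Gt

Required water volume = Δh × A = 1.9 m × 3.49×10^14 m² = 6.638×10^14 m³.
ρ_w = 1028 kg m⁻³, so the mass of water = 6.638×10^14 m³ × 1028 kg m⁻³ = 6.824×10^17 kg = 6.82×10^5 Gt (and the same mass of ice, by conservation).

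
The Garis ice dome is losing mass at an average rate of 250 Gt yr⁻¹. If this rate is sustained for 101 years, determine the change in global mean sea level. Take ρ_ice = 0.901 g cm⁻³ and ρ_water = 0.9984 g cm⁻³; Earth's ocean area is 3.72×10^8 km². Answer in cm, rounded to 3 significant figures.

≈ 6.80 cm

Total mass lost = 250 Gt/yr × 101 yr = 2.525×10^4 Gt = 2.525×10^16 kg.
ρ_w = 0.9984 g cm⁻³ = 998.4 kg m⁻³, so water volume = 2.525×10^16 / 998.4 = 2.529×10^13 m³.
Δh = 2.529×10^13 / 3.72×10^14 = 0.0680 m = 6.80 cm.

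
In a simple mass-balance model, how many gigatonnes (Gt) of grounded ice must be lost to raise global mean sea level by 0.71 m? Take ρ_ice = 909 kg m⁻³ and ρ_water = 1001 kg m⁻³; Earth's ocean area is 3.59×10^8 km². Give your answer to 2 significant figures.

Required water volume = Δh × A = 0.71 m × 3.59×10^14 m² = 2.549×10^14 m³.
ρ_w = 1001 kg m⁻³, so the mass of water = 2.549×10^14 m³ × 1001 kg m⁻³ = 2.551×10^17 kg = 2.6×10^5 Gt (and the same mass of ice, by conservation).

≈ 2.6×10^5 Gt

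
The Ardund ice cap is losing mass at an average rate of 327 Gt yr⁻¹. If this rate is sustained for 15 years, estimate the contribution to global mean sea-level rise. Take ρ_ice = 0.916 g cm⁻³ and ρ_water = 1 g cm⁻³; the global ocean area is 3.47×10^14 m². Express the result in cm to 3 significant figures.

Total mass lost = 327 Gt/yr × 15 yr = 4905 Gt = 4.905×10^15 kg.
ρ_w = 1 g cm⁻³ = 1000 kg m⁻³, so water volume = 4.905×10^15 / 1000 = 4.905×10^12 m³.
Δh = 4.905×10^12 / 3.47×10^14 = 0.0141 m = 1.41 cm.

≈ 1.41 cm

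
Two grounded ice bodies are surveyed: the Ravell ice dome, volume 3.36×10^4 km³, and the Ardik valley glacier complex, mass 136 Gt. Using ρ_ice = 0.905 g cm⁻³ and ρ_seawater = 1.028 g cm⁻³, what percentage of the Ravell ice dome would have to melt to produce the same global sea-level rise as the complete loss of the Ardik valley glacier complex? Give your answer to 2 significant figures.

Equal sea-level rise means equal mass of meltwater, i.e. equal mass of ice lost.
Ice mass of Ardik: 1.360×10^14 kg; ice mass of Ravell: 3.041×10^16 kg.
Fraction required = 1.360×10^14 / 3.041×10^16 = 4.47×10^-3 → 0.45 %.

≈ 0.45 %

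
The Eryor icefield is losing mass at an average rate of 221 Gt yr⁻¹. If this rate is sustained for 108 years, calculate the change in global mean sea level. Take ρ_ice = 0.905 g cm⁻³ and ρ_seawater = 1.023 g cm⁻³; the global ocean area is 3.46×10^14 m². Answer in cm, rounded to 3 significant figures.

≈ 6.74 cm

Total mass lost = 221 Gt/yr × 108 yr = 2.387×10^4 Gt = 2.387×10^16 kg.
ρ_w = 1.023 g cm⁻³ = 1023 kg m⁻³, so water volume = 2.387×10^16 / 1023 = 2.333×10^13 m³.
Δh = 2.333×10^13 / 3.46×10^14 = 0.0674 m = 6.74 cm.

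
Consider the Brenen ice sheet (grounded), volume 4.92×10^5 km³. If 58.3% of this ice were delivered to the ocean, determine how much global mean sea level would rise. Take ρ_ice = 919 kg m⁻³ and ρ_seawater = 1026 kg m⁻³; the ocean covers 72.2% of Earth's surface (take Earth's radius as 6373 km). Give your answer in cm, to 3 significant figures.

≈ 69.7 cm

Brenen: 0.583 × 4.92×10^5 km³ × (919/1026) = 2.569×10^5 km³ of water.
Spread over 3.68×10^14 m² of ocean, Δh = 2.569×10^14 / 3.68×10^14 = 0.697 m = 69.7 cm.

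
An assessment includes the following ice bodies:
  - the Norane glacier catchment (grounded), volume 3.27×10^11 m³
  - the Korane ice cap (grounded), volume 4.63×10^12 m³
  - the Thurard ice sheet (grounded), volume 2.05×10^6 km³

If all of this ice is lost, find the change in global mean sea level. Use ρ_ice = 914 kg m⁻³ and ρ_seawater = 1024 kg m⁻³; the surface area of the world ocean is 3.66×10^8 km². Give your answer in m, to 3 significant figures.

≈ 5.01 m

Norane: 3.27×10^11 m³ × (914/1024) = 2.919×10^11 m³ of water.
Korane: 4.63×10^12 m³ × (914/1024) = 4.133×10^12 m³ of water.
Thurard: 2.05×10^6 km³ × (914/1024) = 1.830×10^6 km³ of water.
Total added water ≈ 1.834×10^15 m³ over 3.66×10^14 m² → Δh = 5.01 m.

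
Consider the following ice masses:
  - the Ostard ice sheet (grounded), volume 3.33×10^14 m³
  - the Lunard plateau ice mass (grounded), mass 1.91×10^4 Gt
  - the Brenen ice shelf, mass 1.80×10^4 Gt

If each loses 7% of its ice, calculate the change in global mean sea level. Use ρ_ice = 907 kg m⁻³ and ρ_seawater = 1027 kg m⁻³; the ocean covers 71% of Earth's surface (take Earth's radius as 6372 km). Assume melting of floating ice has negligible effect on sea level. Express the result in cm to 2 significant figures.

Ostard: 0.07 × 3.33×10^14 m³ × (907/1027) = 2.059×10^13 m³ of water.
Lunard: 0.07 × 1.91×10^4 Gt = 1.337×10^15 kg; dividing by ρ_w = 1027 kg m⁻³ gives 1.302×10^12 m³ of water.
The Brenen ice shelf is floating and already displaces its own weight of water, so its melt adds essentially nothing to sea level.
Total added water ≈ 2.189×10^13 m³ over 3.62×10^14 m² → Δh = 0.0604 m = 6.0 cm.

≈ 6.0 cm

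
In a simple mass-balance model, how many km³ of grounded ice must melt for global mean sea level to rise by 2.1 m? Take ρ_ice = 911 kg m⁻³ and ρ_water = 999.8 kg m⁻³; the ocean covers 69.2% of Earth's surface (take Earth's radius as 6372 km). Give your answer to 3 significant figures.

Required water volume = Δh × A = 2.1 m × 3.53×10^14 m² = 7.415×10^14 m³ = 7.415×10^5 km³.
Ice volume = water volume × ρ_w/ρ_ice = 7.415×10^5 × 999.8/911 = 8.14×10^5 km³.

≈ 8.14×10^5 km³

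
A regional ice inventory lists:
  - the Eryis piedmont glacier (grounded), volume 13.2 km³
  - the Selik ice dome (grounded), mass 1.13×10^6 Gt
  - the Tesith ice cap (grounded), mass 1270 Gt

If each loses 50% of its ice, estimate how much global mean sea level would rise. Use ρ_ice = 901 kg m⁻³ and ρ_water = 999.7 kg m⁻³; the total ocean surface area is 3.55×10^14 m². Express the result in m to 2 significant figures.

≈ 1.6 m

Eryis: 0.5 × 13.2 km³ × (901/999.7) = 5.948 km³ of water.
Selik: 0.5 × 1.13×10^6 Gt = 5.650×10^17 kg; dividing by ρ_w = 999.7 kg m⁻³ gives 5.652×10^14 m³ of water.
Tesith: 0.5 × 1270 Gt = 6.350×10^14 kg; dividing by ρ_w = 999.7 kg m⁻³ gives 6.352×10^11 m³ of water.
Total added water ≈ 5.658×10^14 m³ over 3.55×10^14 m² → Δh = 1.59 m.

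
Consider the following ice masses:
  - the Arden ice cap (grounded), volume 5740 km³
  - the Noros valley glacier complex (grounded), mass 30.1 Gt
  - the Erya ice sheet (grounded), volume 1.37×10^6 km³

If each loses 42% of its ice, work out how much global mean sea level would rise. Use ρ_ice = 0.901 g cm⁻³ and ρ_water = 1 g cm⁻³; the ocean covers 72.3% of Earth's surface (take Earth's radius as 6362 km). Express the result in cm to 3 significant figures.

≈ 142 cm

Arden: 0.42 × 5740 km³ × (901/1000) = 2172 km³ of water.
Noros: 0.42 × 30.1 Gt = 1.264×10^13 kg; dividing by ρ_w = 1 g cm⁻³ = 1000 kg m⁻³ gives 1.264×10^10 m³ of water.
Erya: 0.42 × 1.37×10^6 km³ × (901/1000) = 5.184×10^5 km³ of water.
Total added water ≈ 5.206×10^14 m³ over 3.68×10^14 m² → Δh = 1.42 m = 142 cm.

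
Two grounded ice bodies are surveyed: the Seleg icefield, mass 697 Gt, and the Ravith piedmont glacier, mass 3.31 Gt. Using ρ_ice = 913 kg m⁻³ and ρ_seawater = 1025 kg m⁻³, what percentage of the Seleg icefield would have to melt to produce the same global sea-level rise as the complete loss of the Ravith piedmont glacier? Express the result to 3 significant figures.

Equal sea-level rise means equal mass of meltwater, i.e. equal mass of ice lost.
Ice mass of Ravith: 3.310×10^12 kg; ice mass of Seleg: 6.970×10^14 kg.
Fraction required = 3.310×10^12 / 6.970×10^14 = 4.75×10^-3 → 0.475 %.

≈ 0.475 %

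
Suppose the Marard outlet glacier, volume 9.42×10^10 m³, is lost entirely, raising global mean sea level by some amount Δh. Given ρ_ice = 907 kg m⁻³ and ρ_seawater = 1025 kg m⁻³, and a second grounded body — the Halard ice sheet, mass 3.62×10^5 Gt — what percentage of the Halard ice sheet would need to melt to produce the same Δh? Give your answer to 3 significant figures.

≈ 0.0236 %

Equal sea-level rise means equal mass of meltwater, i.e. equal mass of ice lost.
Ice mass of Marard: 8.544×10^13 kg; ice mass of Halard: 3.620×10^17 kg.
Fraction required = 8.544×10^13 / 3.620×10^17 = 2.36×10^-4 → 0.0236 %.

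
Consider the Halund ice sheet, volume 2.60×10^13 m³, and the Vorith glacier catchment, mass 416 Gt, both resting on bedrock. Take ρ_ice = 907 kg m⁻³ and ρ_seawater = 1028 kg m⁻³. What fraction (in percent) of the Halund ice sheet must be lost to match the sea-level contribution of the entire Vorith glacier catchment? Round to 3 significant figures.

Equal sea-level rise means equal mass of meltwater, i.e. equal mass of ice lost.
Ice mass of Vorith: 4.160×10^14 kg; ice mass of Halund: 2.358×10^16 kg.
Fraction required = 4.160×10^14 / 2.358×10^16 = 0.0176 → 1.76 %.

≈ 1.76 %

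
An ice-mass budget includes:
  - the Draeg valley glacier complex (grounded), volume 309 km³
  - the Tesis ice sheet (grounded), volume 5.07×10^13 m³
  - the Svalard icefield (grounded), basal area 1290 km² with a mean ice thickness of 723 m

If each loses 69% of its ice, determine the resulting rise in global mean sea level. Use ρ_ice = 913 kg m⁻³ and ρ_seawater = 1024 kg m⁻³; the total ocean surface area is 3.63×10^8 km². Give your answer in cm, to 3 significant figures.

≈ 8.80 cm

Draeg: 0.69 × 309 km³ × (913/1024) = 190.1 km³ of water.
Tesis: 0.69 × 5.07×10^13 m³ × (913/1024) = 3.119×10^13 m³ of water.
Svalard: ice volume = 1290 km² × 723 m = 932.7 km³; 0.69 × 932.7 × (913/1024) = 573.8 km³ of water.
Total added water ≈ 3.195×10^13 m³ over 3.63×10^14 m² → Δh = 0.0880 m = 8.80 cm.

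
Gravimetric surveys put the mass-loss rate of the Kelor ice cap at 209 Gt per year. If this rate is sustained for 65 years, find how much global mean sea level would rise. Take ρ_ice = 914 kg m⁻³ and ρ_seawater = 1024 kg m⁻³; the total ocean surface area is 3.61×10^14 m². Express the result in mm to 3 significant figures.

Total mass lost = 209 Gt/yr × 65 yr = 1.358×10^4 Gt = 1.358×10^16 kg.
ρ_w = 1024 kg m⁻³, so water volume = 1.358×10^16 / 1024 = 1.327×10^13 m³.
Δh = 1.327×10^13 / 3.61×10^14 = 0.0367 m = 36.7 mm.

≈ 36.7 mm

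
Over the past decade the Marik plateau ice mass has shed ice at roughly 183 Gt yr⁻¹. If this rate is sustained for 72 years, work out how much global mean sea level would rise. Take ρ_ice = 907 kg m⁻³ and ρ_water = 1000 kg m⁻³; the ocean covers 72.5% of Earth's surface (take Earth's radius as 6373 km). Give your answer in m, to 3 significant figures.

≈ 0.0356 m

Total mass lost = 183 Gt/yr × 72 yr = 1.318×10^4 Gt = 1.318×10^16 kg.
ρ_w = 1000 kg m⁻³, so water volume = 1.318×10^16 / 1000 = 1.318×10^13 m³.
Δh = 1.318×10^13 / 3.70×10^14 = 0.0356 m.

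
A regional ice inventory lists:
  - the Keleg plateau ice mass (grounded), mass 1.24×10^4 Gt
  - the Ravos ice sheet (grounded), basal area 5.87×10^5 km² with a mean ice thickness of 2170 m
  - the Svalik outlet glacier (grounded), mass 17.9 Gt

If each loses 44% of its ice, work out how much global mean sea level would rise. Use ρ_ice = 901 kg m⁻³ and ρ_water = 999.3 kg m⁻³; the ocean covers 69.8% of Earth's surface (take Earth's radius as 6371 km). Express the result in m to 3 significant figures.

Keleg: 0.44 × 1.24×10^4 Gt = 5.456×10^15 kg; dividing by ρ_w = 999.3 kg m⁻³ gives 5.460×10^12 m³ of water.
Ravos: ice volume = 5.87×10^5 km² × 2170 m = 1.274×10^6 km³; 0.44 × 1.274×10^6 × (901/999.3) = 5.053×10^5 km³ of water.
Svalik: 0.44 × 17.9 Gt = 7.876×10^12 kg; dividing by ρ_w = 999.3 kg m⁻³ gives 7.882×10^9 m³ of water.
Total added water ≈ 5.108×10^14 m³ over 3.56×10^14 m² → Δh = 1.43 m.

≈ 1.43 m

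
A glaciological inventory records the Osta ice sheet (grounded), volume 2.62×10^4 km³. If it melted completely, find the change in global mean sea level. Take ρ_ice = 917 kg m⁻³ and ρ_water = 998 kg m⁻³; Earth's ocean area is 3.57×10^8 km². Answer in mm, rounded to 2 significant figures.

Osta: 2.62×10^4 km³ × (917/998) = 2.407×10^4 km³ of water.
Spread over 3.57×10^14 m² of ocean, Δh = 2.407×10^13 / 3.57×10^14 = 0.0674 m = 67 mm.

≈ 67 mm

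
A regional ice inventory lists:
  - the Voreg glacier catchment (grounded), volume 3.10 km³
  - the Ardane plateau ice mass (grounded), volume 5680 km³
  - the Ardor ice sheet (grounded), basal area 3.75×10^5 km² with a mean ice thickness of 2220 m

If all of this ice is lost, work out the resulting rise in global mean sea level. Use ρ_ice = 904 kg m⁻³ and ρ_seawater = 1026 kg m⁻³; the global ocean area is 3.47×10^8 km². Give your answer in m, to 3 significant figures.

Voreg: 3.10 km³ × (904/1026) = 2.731 km³ of water.
Ardane: 5680 km³ × (904/1026) = 5005 km³ of water.
Ardor: ice volume = 3.75×10^5 km² × 2220 m = 8.325×10^5 km³; 8.325×10^5 × (904/1026) = 7.335×10^5 km³ of water.
Total added water ≈ 7.385×10^14 m³ over 3.47×10^14 m² → Δh = 2.13 m.

≈ 2.13 m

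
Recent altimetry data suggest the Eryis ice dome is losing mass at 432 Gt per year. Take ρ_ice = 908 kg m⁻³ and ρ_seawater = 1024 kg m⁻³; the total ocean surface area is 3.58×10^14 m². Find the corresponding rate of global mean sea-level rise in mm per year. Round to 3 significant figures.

≈ 1.18 mm/yr

ρ_w = 1024 kg m⁻³. Annual water volume added = 432 Gt / ρ_w = 4.320×10^14 kg / 1024 kg m⁻³ = 4.219×10^11 m³.
Δh per year = 4.219×10^11 / 3.58×10^14 = 1.18×10^-3 m = 1.18 mm.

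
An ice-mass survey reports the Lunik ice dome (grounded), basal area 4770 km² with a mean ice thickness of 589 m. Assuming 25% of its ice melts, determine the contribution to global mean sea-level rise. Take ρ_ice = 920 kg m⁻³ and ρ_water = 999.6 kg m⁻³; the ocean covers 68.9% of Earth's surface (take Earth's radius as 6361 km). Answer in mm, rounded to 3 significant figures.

Lunik: ice volume = 4770 km² × 589 m = 2810 km³; 0.25 × 2810 × (920/999.6) = 646.5 km³ of water.
Spread over 3.50×10^14 m² of ocean, Δh = 6.465×10^11 / 3.50×10^14 = 1.85×10^-3 m = 1.85 mm.

≈ 1.85 mm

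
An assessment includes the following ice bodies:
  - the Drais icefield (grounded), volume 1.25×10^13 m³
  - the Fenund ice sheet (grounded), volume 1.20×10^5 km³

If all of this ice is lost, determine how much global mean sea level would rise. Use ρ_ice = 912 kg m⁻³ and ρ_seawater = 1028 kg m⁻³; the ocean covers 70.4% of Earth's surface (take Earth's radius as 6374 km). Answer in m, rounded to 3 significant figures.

≈ 0.327 m

Drais: 1.25×10^13 m³ × (912/1028) = 1.109×10^13 m³ of water.
Fenund: 1.20×10^5 km³ × (912/1028) = 1.065×10^5 km³ of water.
Total added water ≈ 1.175×10^14 m³ over 3.59×10^14 m² → Δh = 0.327 m.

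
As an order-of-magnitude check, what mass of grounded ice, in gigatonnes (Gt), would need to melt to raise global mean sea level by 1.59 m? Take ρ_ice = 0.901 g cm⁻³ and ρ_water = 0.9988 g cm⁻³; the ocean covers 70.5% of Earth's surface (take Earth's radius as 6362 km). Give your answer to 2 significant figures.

Required water volume = Δh × A = 1.59 m × 3.59×10^14 m² = 5.701×10^14 m³.
ρ_w = 0.9988 g cm⁻³ = 998.8 kg m⁻³, so the mass of water = 5.701×10^14 m³ × 998.8 kg m⁻³ = 5.695×10^17 kg = 5.7×10^5 Gt (and the same mass of ice, by conservation).

≈ 5.7×10^5 Gt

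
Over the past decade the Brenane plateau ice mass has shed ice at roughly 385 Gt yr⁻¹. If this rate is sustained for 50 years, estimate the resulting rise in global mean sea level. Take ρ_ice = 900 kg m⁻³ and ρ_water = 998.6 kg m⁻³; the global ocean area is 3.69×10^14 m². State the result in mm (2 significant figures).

Total mass lost = 385 Gt/yr × 50 yr = 1.925×10^4 Gt = 1.925×10^16 kg.
ρ_w = 998.6 kg m⁻³, so water volume = 1.925×10^16 / 998.6 = 1.928×10^13 m³.
Δh = 1.928×10^13 / 3.69×10^14 = 0.0522 m = 52 mm.

≈ 52 mm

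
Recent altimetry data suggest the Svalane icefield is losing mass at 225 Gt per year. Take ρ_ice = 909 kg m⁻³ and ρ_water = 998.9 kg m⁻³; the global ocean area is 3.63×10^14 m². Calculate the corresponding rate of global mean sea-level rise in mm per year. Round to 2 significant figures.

≈ 0.62 mm/yr

ρ_w = 998.9 kg m⁻³. Annual water volume added = 225 Gt / ρ_w = 2.250×10^14 kg / 998.9 kg m⁻³ = 2.252×10^11 m³.
Δh per year = 2.252×10^11 / 3.63×10^14 = 6.21×10^-4 m = 0.62 mm.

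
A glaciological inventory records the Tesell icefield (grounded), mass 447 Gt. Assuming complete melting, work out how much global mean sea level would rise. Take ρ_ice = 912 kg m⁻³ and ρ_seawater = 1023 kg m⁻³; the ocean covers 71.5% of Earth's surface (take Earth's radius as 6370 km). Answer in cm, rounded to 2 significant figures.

Tesell: 447 Gt = 4.470×10^14 kg; dividing by ρ_w = 1023 kg m⁻³ gives 4.370×10^11 m³ of water.
Spread over 3.65×10^14 m² of ocean, Δh = 4.370×10^11 / 3.65×10^14 = 1.20×10^-3 m = 0.12 cm.

≈ 0.12 cm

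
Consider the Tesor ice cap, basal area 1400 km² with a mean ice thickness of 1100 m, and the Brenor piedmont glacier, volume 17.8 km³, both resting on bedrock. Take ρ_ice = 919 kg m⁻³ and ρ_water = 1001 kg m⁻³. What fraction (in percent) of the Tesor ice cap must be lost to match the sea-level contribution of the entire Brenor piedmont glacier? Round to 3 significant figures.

Equal sea-level rise means equal mass of meltwater, i.e. equal mass of ice lost.
Ice mass of Brenor: 1.636×10^13 kg; ice mass of Tesor: 1.415×10^15 kg.
Fraction required = 1.636×10^13 / 1.415×10^15 = 0.0116 → 1.16 %.

≈ 1.16 %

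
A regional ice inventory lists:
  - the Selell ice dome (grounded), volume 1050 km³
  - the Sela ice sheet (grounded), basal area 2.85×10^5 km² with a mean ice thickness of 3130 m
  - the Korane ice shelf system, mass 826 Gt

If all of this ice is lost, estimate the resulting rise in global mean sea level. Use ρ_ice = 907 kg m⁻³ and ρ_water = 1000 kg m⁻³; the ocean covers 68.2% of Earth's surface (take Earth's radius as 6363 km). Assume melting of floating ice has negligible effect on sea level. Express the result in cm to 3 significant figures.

≈ 233 cm

Selell: 1050 km³ × (907/1000) = 952.4 km³ of water.
Sela: ice volume = 2.85×10^5 km² × 3130 m = 8.920×10^5 km³; 8.920×10^5 × (907/1000) = 8.091×10^5 km³ of water.
The Korane ice shelf system is floating and already displaces its own weight of water, so its melt adds essentially nothing to sea level.
Total added water ≈ 8.100×10^14 m³ over 3.47×10^14 m² → Δh = 2.33 m = 233 cm.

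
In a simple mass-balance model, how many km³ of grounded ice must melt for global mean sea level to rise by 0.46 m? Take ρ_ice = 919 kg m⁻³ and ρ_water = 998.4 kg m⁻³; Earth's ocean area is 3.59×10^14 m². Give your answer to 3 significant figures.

≈ 1.79×10^5 km³

Required water volume = Δh × A = 0.46 m × 3.59×10^14 m² = 1.651×10^14 m³ = 1.651×10^5 km³.
Ice volume = water volume × ρ_w/ρ_ice = 1.651×10^5 × 998.4/919 = 1.79×10^5 km³.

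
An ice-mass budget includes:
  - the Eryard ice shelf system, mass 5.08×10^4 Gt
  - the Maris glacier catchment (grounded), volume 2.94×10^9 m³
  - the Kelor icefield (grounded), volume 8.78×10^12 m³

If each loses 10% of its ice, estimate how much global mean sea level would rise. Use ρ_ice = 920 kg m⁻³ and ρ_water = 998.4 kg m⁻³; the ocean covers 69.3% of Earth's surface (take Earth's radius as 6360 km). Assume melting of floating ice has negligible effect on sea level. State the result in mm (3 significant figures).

≈ 2.30 mm

The Eryard ice shelf system is floating and already displaces its own weight of water, so its melt adds essentially nothing to sea level.
Maris: 0.1 × 2.94×10^9 m³ × (920/998.4) = 2.709×10^8 m³ of water.
Kelor: 0.1 × 8.78×10^12 m³ × (920/998.4) = 8.091×10^11 m³ of water.
Total added water ≈ 8.093×10^11 m³ over 3.52×10^14 m² → Δh = 2.30×10^-3 m = 2.30 mm.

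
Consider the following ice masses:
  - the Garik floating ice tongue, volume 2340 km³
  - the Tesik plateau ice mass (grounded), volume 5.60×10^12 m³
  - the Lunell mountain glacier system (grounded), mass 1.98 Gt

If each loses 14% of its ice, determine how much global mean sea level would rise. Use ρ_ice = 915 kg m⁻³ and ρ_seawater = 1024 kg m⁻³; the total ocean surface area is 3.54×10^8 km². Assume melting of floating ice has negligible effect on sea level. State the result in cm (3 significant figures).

The Garik floating ice tongue is floating and already displaces its own weight of water, so its melt adds essentially nothing to sea level.
Tesik: 0.14 × 5.60×10^12 m³ × (915/1024) = 7.005×10^11 m³ of water.
Lunell: 0.14 × 1.98 Gt = 2.772×10^11 kg; dividing by ρ_w = 1024 kg m⁻³ gives 2.707×10^8 m³ of water.
Total added water ≈ 7.008×10^11 m³ over 3.54×10^14 m² → Δh = 1.98×10^-3 m = 0.198 cm.

≈ 0.198 cm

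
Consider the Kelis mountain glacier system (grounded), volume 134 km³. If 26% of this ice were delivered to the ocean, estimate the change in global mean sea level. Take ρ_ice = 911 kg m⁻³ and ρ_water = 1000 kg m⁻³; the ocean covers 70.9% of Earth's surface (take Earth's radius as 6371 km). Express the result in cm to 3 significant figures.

≈ 8.78×10^-3 cm

Kelis: 0.26 × 134 km³ × (911/1000) = 31.74 km³ of water.
Spread over 3.62×10^14 m² of ocean, Δh = 3.174×10^10 / 3.62×10^14 = 8.78×10^-5 m = 8.78×10^-3 cm.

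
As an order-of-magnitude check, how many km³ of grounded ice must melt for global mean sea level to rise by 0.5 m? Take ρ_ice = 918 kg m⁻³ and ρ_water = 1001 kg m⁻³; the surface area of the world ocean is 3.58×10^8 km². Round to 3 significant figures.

Required water volume = Δh × A = 0.5 m × 3.58×10^14 m² = 1.790×10^14 m³ = 1.790×10^5 km³.
Ice volume = water volume × ρ_w/ρ_ice = 1.790×10^5 × 1001/918 = 1.95×10^5 km³.

≈ 1.95×10^5 km³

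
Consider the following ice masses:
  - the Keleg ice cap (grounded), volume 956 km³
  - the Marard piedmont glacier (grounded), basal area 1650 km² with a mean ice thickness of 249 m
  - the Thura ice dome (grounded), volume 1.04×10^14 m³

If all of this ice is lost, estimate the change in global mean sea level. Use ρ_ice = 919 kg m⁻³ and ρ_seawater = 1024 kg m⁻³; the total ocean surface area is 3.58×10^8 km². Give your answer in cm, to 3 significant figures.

Keleg: 956 km³ × (919/1024) = 858.0 km³ of water.
Marard: ice volume = 1650 km² × 249 m = 410.9 km³; 410.9 × (919/1024) = 368.7 km³ of water.
Thura: 1.04×10^14 m³ × (919/1024) = 9.334×10^13 m³ of water.
Total added water ≈ 9.456×10^13 m³ over 3.58×10^14 m² → Δh = 0.264 m = 26.4 cm.

≈ 26.4 cm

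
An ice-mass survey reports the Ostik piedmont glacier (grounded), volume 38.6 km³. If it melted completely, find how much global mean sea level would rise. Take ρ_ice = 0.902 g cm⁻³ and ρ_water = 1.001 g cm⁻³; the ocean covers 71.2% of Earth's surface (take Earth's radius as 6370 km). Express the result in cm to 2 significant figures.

Ostik: 38.6 km³ × (902/1001) = 34.78 km³ of water.
Spread over 3.63×10^14 m² of ocean, Δh = 3.478×10^10 / 3.63×10^14 = 9.58×10^-5 m = 9.6×10^-3 cm.

≈ 9.6×10^-3 cm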